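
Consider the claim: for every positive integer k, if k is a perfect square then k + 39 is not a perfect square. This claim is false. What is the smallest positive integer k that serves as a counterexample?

k = 25

Check each positive integer k in order until k is a perfect square but k + 39 is a perfect square.
The first 4 eligible values, up to k = 16, all satisfy the conclusion.
k = 25: 25 = 5² and 25 + 39 = 64 = 8².
So k = 25 is the smallest counterexample.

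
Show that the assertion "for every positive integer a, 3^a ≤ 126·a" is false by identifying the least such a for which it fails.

a = 7

Check each positive integer a in order until 3^a > 126·a.
For a = 1, 2, 3, 4, 5, 6 the conclusion holds.
a = 7: 3^a = 2187 and 126·a = 882, so 2187 > 882.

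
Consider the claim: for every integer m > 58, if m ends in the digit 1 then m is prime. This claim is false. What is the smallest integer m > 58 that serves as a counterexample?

We need the least integer m > 58 for which m ends in the digit 1 but m is not prime.
m = 61: 61 ends in 1 and is prime.
m = 71: 71 ends in 1 and is prime.
m = 81: 81 ends in 1; 81 = 3 × 27, composite.
Thus m = 81 disproves the claim, and no smaller m works.

m = 81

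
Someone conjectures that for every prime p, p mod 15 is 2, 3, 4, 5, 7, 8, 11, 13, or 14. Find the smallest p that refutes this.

Check each prime p in order until the claim fails.
For p = 2, 3, 5, 7, 11, 13, 17, 19, 23, 29 the conclusion holds.
p = 31: 31 mod 15 = 1 — not in {2, 3, 4, 5, 7, 8, 11, 13, 14}.

p = 31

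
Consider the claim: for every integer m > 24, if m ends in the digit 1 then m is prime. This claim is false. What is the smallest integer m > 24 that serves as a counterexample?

m = 51

A counterexample is any integer m > 24 such that m ends in the digit 1 but m is not prime; we check each in order.
For m = 31, 41 the conclusion holds.
m = 51: 51 ends in 1; 51 = 3 × 17, composite.
Thus m = 51 disproves the claim, and no smaller m works.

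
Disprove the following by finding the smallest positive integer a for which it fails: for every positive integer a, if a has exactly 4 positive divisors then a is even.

We need the least positive integer a for which a has exactly 4 positive divisors but a is odd.
a = 6: divisors of 6: 1, 2, 3, 6; 6 is even.
a = 8: divisors of 8: 1, 2, 4, 8; 8 is even.
a = 10: divisors of 10: 1, 2, 5, 10; 10 is even.
a = 14: divisors of 14: 1, 2, 7, 14; 14 is even.
a = 15: divisors of 15: 1, 3, 5, 15; 15 is odd.
Hence a = 15 is a counterexample.

a = 15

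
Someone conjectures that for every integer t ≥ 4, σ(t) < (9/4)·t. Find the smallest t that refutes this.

t = 12

A counterexample is any integer t ≥ 4 such that the claim fails; we check each in order.
For t = 4, 5, 6, 7, 8, 9, 10, 11 the conclusion holds.
t = 12: σ(12) = 28; 28 ≥ 27.
So t = 12 is the smallest counterexample.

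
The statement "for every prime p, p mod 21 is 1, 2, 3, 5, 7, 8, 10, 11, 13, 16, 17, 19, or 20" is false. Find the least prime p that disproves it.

We need the least prime p for which the claim fails.
For p = 2, 3, 5, 7, …, 53, 59, 61 the conclusion holds.
p = 67: 67 mod 21 = 4 — not in {1, 2, 3, 5, 7, 8, 10, 11, 13, 16, 17, 19, 20}.
Hence p = 67 is a counterexample.

p = 67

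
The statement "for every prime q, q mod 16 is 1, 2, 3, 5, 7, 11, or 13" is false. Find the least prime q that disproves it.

The first 10 eligible values, up to q = 29, all satisfy the conclusion.
q = 31: 31 mod 16 = 15 — not in {1, 2, 3, 5, 7, 11, 13}.
Hence q = 31 is a counterexample.

q = 31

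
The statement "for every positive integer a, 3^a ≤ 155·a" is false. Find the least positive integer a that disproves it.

The first 6 eligible values, up to a = 6, all satisfy the conclusion.
a = 7: 3^a = 2187 and 155·a = 1085, so 2187 > 1085.

a = 7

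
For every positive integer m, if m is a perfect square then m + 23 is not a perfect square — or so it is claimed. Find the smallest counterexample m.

m = 121

A counterexample is any positive integer m such that m is a perfect square but m + 23 is a perfect square; we check each in order.
For m = 1, 4, 9, 16, 25, 36, 49, 64, 81, 100 the conclusion holds.
m = 121: 121 = 11² and 121 + 23 = 144 = 12².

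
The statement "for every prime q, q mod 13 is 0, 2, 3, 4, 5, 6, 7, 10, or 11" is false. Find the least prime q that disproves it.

Check each prime q in order until the claim fails.
For q = 2, 3, 5, 7, …, 37, 41, 43 the conclusion holds.
q = 47: 47 mod 13 = 8 — not in {0, 2, 3, 4, 5, 6, 7, 10, 11}.
Hence q = 47 is a counterexample.

q = 47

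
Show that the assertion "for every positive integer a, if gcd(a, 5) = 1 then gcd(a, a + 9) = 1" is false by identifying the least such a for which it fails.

We need the least positive integer a for which gcd(a, 5) = 1 but gcd(a, a + 9) > 1.
For a = 1, 2 the conclusion holds.
a = 3: gcd(3, 12) = 3.
Thus a = 3 disproves the claim, and no smaller a works.

a = 3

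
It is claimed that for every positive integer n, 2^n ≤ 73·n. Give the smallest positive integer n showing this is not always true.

The first 9 eligible values, up to n = 9, all satisfy the conclusion.
n = 10: 2^n = 1024 and 73·n = 730, so 1024 > 730.

n = 10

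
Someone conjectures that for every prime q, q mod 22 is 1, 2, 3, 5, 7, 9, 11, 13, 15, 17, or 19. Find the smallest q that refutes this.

q = 43

For q = 2, 3, 5, 7, …, 31, 37, 41 the conclusion holds.
q = 43: 43 mod 22 = 21 — not in {1, 2, 3, 5, 7, 9, 11, 13, 15, 17, 19}.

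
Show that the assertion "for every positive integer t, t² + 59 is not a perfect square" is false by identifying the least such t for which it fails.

t = 29

We need the least positive integer t for which t² + 59 is a perfect square.
The first 28 eligible values, up to t = 28, all satisfy the conclusion.
t = 29: 29² + 59 = 900 = 30², a perfect square.
So t = 29 is the smallest counterexample.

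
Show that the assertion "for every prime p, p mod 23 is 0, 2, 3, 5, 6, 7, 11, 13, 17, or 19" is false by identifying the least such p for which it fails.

p = 31

We need the least prime p for which the claim fails.
The first 10 eligible values, up to p = 29, all satisfy the conclusion.
p = 31: 31 mod 23 = 8 — not in {0, 2, 3, 5, 6, 7, 11, 13, 17, 19}.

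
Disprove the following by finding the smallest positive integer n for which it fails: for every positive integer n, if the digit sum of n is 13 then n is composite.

A counterexample is any positive integer n such that the digit sum of n is 13 but n is prime; we check each in order.
For n = 49, 58 the conclusion holds.
n = 67: digit sum 13; 67 is prime, not composite.

n = 67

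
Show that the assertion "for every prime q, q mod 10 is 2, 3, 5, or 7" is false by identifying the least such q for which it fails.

q = 11

Check each prime q in order until the claim fails.
q = 2: 2 mod 10 = 2.
q = 3: 3 mod 10 = 3.
q = 5: 5 mod 10 = 5.
q = 7: 7 mod 10 = 7.
q = 11: 11 mod 10 = 1 — not in {2, 3, 5, 7}.
Thus q = 11 disproves the claim, and no smaller q works.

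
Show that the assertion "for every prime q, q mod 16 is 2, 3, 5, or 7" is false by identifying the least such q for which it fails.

We need the least prime q for which the claim fails.
For q = 2, 3, 5, 7 the conclusion holds.
q = 11: 11 mod 16 = 11 — not in {2, 3, 5, 7}.
Hence q = 11 is a counterexample.

q = 11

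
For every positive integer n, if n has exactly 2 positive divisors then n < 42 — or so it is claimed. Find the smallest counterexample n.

We need the least positive integer n for which n has exactly 2 positive divisors but the claim fails.
The first 13 eligible values, up to n = 41, all satisfy the conclusion.
n = 43: τ(43) = 2; 43 ≥ 42.
Thus n = 43 disproves the claim, and no smaller n works.

n = 43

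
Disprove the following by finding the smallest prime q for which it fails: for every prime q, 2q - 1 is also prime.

For q = 2, 3 the conclusion holds.
q = 5: 2q - 1 = 9 = 3 × 3, not prime.

q = 5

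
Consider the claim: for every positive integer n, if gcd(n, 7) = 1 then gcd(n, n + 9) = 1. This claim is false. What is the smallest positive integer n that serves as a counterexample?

n = 3

A counterexample is any positive integer n such that gcd(n, 7) = 1 but gcd(n, n + 9) > 1; we check each in order.
n = 1: gcd(1, 10) = 1.
n = 2: gcd(2, 11) = 1.
n = 3: gcd(3, 12) = 3.
So n = 3 is the smallest counterexample.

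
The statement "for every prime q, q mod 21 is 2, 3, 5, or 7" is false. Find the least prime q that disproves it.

The first 4 eligible values, up to q = 7, all satisfy the conclusion.
q = 11: 11 mod 21 = 11 — not in {2, 3, 5, 7}.
Thus q = 11 disproves the claim, and no smaller q works.

q = 11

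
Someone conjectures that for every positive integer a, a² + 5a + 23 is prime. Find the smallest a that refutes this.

a = 14

A counterexample is any positive integer a such that a² + 5a + 23 is not prime; we check each in order.
For a = 1, 2, 3, 4, …, 11, 12, 13 the conclusion holds.
a = 14: a² + 5a + 23 = 289 = 17 × 17, composite.
So a = 14 is the smallest counterexample.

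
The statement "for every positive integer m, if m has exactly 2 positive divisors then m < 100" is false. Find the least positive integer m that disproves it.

For m = 2, 3, 5, 7, …, 83, 89, 97 the conclusion holds.
m = 101: τ(101) = 2; 101 ≥ 100.
Hence m = 101 is a counterexample.

m = 101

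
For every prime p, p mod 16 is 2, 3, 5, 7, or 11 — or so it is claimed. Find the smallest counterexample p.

p = 13

Check each prime p in order until the claim fails.
The first 5 eligible values, up to p = 11, all satisfy the conclusion.
p = 13: 13 mod 16 = 13 — not in {2, 3, 5, 7, 11}.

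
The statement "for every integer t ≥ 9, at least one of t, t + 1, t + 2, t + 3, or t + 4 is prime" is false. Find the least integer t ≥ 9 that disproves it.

t = 24

A counterexample is any integer t ≥ 9 such that t, t + 1, t + 2, t + 3, t + 4 are all composite; we check each in order.
For t = 9, 10, 11, 12, …, 21, 22, 23 the conclusion holds.
t = 24: 24 = 2 × 12; 25 = 5 × 5; 26 = 2 × 13; 27 = 3 × 9; 28 = 2 × 14 — all composite.
So t = 24 is the smallest counterexample.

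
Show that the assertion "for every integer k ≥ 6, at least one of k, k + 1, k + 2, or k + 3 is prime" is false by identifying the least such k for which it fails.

For k = 6, 7, 8, 9, …, 21, 22, 23 the conclusion holds.
k = 24: 24 = 2 × 12; 25 = 5 × 5; 26 = 2 × 13; 27 = 3 × 9 — all composite.

k = 24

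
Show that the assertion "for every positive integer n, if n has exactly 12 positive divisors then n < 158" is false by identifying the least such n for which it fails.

n = 160

For n = 60, 72, 84, 90, …, 140, 150, 156 the conclusion holds.
n = 160: τ(160) = 12; 160 ≥ 158.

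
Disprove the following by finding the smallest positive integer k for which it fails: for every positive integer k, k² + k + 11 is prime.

k = 10

We need the least positive integer k for which k² + k + 11 is not prime.
For k = 1, 2, 3, 4, 5, 6, 7, 8, 9 the conclusion holds.
k = 10: k² + k + 11 = 121 = 11 × 11, composite.
Thus k = 10 disproves the claim, and no smaller k works.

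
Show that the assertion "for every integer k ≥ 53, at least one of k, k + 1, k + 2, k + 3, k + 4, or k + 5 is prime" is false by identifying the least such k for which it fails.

k = 90

We need the least integer k ≥ 53 for which k, k + 1, k + 2, k + 3, k + 4, k + 5 are all composite.
For k = 53, 54, 55, 56, …, 87, 88, 89 the conclusion holds.
k = 90: 90 = 2 × 45; 91 = 7 × 13; 92 = 2 × 46; 93 = 3 × 31; 94 = 2 × 47; 95 = 5 × 19 — all composite.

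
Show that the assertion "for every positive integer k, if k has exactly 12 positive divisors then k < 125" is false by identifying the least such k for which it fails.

Check each positive integer k in order until k has exactly 12 positive divisors but the claim fails.
For k = 60, 72, 84, 90, 96, 108 the conclusion holds.
k = 126: τ(126) = 12; 126 ≥ 125.
So k = 126 is the smallest counterexample.

k = 126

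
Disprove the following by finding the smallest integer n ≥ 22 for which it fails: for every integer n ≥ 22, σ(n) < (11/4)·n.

For n = 22, 23, 24, 25, …, 57, 58, 59 the conclusion holds.
n = 60: σ(60) = 168; 168 ≥ 165.
Thus n = 60 disproves the claim, and no smaller n works.

n = 60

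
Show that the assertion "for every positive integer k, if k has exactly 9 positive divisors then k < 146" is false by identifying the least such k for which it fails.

k = 36: τ(36) = 9; 36 < 146.
k = 100: τ(100) = 9; 100 < 146.
k = 196: τ(196) = 9; 196 ≥ 146.
Hence k = 196 is a counterexample.

k = 196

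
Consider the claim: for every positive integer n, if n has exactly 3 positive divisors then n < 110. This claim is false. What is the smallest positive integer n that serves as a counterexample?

n = 4: τ(4) = 3; 4 < 110.
n = 9: τ(9) = 3; 9 < 110.
n = 25: τ(25) = 3; 25 < 110.
n = 49: τ(49) = 3; 49 < 110.
n = 121: τ(121) = 3; 121 ≥ 110.

n = 121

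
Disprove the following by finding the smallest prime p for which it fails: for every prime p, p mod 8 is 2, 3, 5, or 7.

The first 6 eligible values, up to p = 13, all satisfy the conclusion.
p = 17: 17 mod 8 = 1 — not in {2, 3, 5, 7}.

p = 17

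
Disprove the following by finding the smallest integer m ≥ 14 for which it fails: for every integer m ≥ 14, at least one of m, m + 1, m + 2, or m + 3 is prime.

Check each integer m ≥ 14 in order until m, m + 1, m + 2, m + 3 are all composite.
For m = 14, 15, 16, 17, 18, 19, 20, 21, 22, 23 the conclusion holds.
m = 24: 24 = 2 × 12; 25 = 5 × 5; 26 = 2 × 13; 27 = 3 × 9 — all composite.

m = 24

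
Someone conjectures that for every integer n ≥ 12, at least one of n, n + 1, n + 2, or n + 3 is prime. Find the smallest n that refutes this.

For n = 12, 13, 14, 15, …, 21, 22, 23 the conclusion holds.
n = 24: 24 = 2 × 12; 25 = 5 × 5; 26 = 2 × 13; 27 = 3 × 9 — all composite.
Hence n = 24 is a counterexample.

n = 24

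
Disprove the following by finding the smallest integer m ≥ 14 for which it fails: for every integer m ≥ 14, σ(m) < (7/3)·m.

m = 24

A counterexample is any integer m ≥ 14 such that the claim fails; we check each in order.
For m = 14, 15, 16, 17, 18, 19, 20, 21, 22, 23 the conclusion holds.
m = 24: σ(24) = 60; 60 ≥ 56.
So m = 24 is the smallest counterexample.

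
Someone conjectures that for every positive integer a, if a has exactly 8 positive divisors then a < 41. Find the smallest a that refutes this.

We need the least positive integer a for which a has exactly 8 positive divisors but the claim fails.
For a = 24, 30, 40 the conclusion holds.
a = 42: τ(42) = 8; 42 ≥ 41.
Thus a = 42 disproves the claim, and no smaller a works.

a = 42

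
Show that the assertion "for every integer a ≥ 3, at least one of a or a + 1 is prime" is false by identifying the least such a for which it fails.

For a = 3, 4, 5, 6, 7 the conclusion holds.
a = 8: 8 = 2 × 4; 9 = 3 × 3 — both composite.

a = 8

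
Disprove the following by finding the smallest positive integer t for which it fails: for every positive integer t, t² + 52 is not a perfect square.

t = 12

A counterexample is any positive integer t such that t² + 52 is a perfect square; we check each in order.
For t = 1, 2, 3, 4, …, 9, 10, 11 the conclusion holds.
t = 12: 12² + 52 = 196 = 14², a perfect square.
Hence t = 12 is a counterexample.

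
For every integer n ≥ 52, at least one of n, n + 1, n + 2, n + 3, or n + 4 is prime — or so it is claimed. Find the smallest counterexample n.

A counterexample is any integer n ≥ 52 such that n, n + 1, n + 2, n + 3, n + 4 are all composite; we check each in order.
For n = 52, 53 the conclusion holds.
n = 54: 54 = 2 × 27; 55 = 5 × 11; 56 = 2 × 28; 57 = 3 × 19; 58 = 2 × 29 — all composite.

n = 54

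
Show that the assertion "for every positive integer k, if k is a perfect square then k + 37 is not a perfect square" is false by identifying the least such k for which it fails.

k = 324

A counterexample is any positive integer k such that k is a perfect square but k + 37 is a perfect square; we check each in order.
For k = 1, 4, 9, 16, …, 225, 256, 289 the conclusion holds.
k = 324: 324 = 18² and 324 + 37 = 361 = 19².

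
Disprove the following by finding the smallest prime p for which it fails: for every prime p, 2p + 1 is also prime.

p = 7

Check each prime p in order until 2p + 1 is not prime.
p = 2: 2p + 1 = 5, prime.
p = 3: 2p + 1 = 7, prime.
p = 5: 2p + 1 = 11, prime.
p = 7: 2p + 1 = 15 = 3 × 5, not prime.
Hence p = 7 is a counterexample.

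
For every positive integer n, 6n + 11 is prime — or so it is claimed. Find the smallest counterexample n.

A counterexample is any positive integer n such that 6n + 11 is not prime; we check each in order.
n = 1: 6n + 11 = 17, prime.
n = 2: 6n + 11 = 23, prime.
n = 3: 6n + 11 = 29, prime.
n = 4: 6n + 11 = 35 = 5 × 7, composite.

n = 4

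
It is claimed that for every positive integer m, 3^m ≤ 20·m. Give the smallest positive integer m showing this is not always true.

m = 4

For m = 1, 2, 3 the conclusion holds.
m = 4: 3^m = 81 and 20·m = 80, so 81 > 80.
Thus m = 4 disproves the claim, and no smaller m works.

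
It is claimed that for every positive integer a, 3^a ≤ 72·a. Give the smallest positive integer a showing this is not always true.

a = 6

Check each positive integer a in order until 3^a > 72·a.
a = 1: 3^a = 3 and 72·a = 72, so 3 ≤ 72.
a = 2: 3^a = 9 and 72·a = 144, so 9 ≤ 144.
a = 3: 3^a = 27 and 72·a = 216, so 27 ≤ 216.
a = 4: 3^a = 81 and 72·a = 288, so 81 ≤ 288.
a = 5: 3^a = 243 and 72·a = 360, so 243 ≤ 360.
a = 6: 3^a = 729 and 72·a = 432, so 729 > 432.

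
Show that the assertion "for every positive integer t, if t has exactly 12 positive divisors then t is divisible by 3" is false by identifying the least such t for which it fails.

t = 60: τ(60) = 12; 60 mod 3 = 0.
t = 72: τ(72) = 12; 72 mod 3 = 0.
t = 84: τ(84) = 12; 84 mod 3 = 0.
t = 90: τ(90) = 12; 90 mod 3 = 0.
t = 96: τ(96) = 12; 96 mod 3 = 0.
t = 108: τ(108) = 12; 108 mod 3 = 0.
t = 126: τ(126) = 12; 126 mod 3 = 0.
t = 132: τ(132) = 12; 132 mod 3 = 0.
t = 140: τ(140) = 12; 140 mod 3 = 2.
Hence t = 140 is a counterexample.

t = 140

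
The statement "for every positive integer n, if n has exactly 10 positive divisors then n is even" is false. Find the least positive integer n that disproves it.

For n = 48, 80, 112, 162, 176, 208, 272, 304, 368 the conclusion holds.
n = 405: divisors of 405: 10 divisors; 405 is odd.

n = 405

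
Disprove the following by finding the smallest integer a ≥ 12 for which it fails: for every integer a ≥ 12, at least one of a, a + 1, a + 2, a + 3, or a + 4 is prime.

a = 24

A counterexample is any integer a ≥ 12 such that a, a + 1, a + 2, a + 3, a + 4 are all composite; we check each in order.
For a = 12, 13, 14, 15, …, 21, 22, 23 the conclusion holds.
a = 24: 24 = 2 × 12; 25 = 5 × 5; 26 = 2 × 13; 27 = 3 × 9; 28 = 2 × 14 — all composite.
So a = 24 is the smallest counterexample.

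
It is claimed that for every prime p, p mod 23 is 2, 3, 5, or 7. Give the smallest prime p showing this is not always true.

Check each prime p in order until the claim fails.
The first 4 eligible values, up to p = 7, all satisfy the conclusion.
p = 11: 11 mod 23 = 11 — not in {2, 3, 5, 7}.
Thus p = 11 disproves the claim, and no smaller p works.

p = 11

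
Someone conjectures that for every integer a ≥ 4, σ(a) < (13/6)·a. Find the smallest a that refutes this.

a = 12

The first 8 eligible values, up to a = 11, all satisfy the conclusion.
a = 12: σ(12) = 28; 28 ≥ 26.
So a = 12 is the smallest counterexample.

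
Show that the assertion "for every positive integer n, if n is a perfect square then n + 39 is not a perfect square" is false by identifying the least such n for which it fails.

n = 25

Check each positive integer n in order until n is a perfect square but n + 39 is a perfect square.
n = 1: 1 + 39 = 40, not a perfect square.
n = 4: 4 + 39 = 43, not a perfect square.
n = 9: 9 + 39 = 48, not a perfect square.
n = 16: 16 + 39 = 55, not a perfect square.
n = 25: 25 = 5² and 25 + 39 = 64 = 8².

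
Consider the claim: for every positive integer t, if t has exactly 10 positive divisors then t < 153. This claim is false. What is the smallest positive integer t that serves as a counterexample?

t = 48: τ(48) = 10; 48 < 153.
t = 80: τ(80) = 10; 80 < 153.
t = 112: τ(112) = 10; 112 < 153.
t = 162: τ(162) = 10; 162 ≥ 153.

t = 162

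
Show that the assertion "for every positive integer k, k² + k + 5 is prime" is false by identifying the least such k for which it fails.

k = 4

A counterexample is any positive integer k such that k² + k + 5 is not prime; we check each in order.
For k = 1, 2, 3 the conclusion holds.
k = 4: k² + k + 5 = 25 = 5 × 5, composite.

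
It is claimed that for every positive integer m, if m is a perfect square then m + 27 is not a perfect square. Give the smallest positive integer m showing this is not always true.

m = 9

Check each positive integer m in order until m is a perfect square but m + 27 is a perfect square.
m = 1: 1 + 27 = 28, not a perfect square.
m = 4: 4 + 27 = 31, not a perfect square.
m = 9: 9 = 3² and 9 + 27 = 36 = 6².
Hence m = 9 is a counterexample.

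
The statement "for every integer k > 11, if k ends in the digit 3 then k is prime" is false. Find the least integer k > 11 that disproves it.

k = 33

A counterexample is any integer k > 11 such that k ends in the digit 3 but k is not prime; we check each in order.
For k = 13, 23 the conclusion holds.
k = 33: 33 ends in 3; 33 = 3 × 11, composite.
Thus k = 33 disproves the claim, and no smaller k works.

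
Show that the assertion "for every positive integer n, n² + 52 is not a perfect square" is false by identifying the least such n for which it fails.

For n = 1, 2, 3, 4, …, 9, 10, 11 the conclusion holds.
n = 12: 12² + 52 = 196 = 14², a perfect square.
Hence n = 12 is a counterexample.

n = 12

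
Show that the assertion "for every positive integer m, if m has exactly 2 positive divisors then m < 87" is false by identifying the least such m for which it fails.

We need the least positive integer m for which m has exactly 2 positive divisors but the claim fails.
The first 23 eligible values, up to m = 83, all satisfy the conclusion.
m = 89: τ(89) = 2; 89 ≥ 87.

m = 89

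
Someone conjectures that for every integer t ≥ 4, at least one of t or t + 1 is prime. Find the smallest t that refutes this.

t = 8

We need the least integer t ≥ 4 for which t, t + 1 are both composite.
The first 4 eligible values, up to t = 7, all satisfy the conclusion.
t = 8: 8 = 2 × 4; 9 = 3 × 3 — both composite.
Thus t = 8 disproves the claim, and no smaller t works.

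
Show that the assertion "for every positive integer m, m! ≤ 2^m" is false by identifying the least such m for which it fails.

For m = 1, 2, 3 the conclusion holds.
m = 4: m! = 24 and 2^m = 16, so 24 > 16.
So m = 4 is the smallest counterexample.

m = 4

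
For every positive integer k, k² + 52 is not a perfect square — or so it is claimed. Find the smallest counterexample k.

k = 12

We need the least positive integer k for which k² + 52 is a perfect square.
For k = 1, 2, 3, 4, …, 9, 10, 11 the conclusion holds.
k = 12: 12² + 52 = 196 = 14², a perfect square.
Thus k = 12 disproves the claim, and no smaller k works.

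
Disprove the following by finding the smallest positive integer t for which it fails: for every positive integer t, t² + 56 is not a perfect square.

t = 5

We need the least positive integer t for which t² + 56 is a perfect square.
t = 1: 1² + 56 = 57, not a perfect square.
t = 2: 2² + 56 = 60, not a perfect square.
t = 3: 3² + 56 = 65, not a perfect square.
t = 4: 4² + 56 = 72, not a perfect square.
t = 5: 5² + 56 = 81 = 9², a perfect square.
So t = 5 is the smallest counterexample.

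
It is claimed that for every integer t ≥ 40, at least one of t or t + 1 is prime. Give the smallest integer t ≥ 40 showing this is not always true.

t = 44

The first 4 eligible values, up to t = 43, all satisfy the conclusion.
t = 44: 44 = 2 × 22; 45 = 3 × 15 — both composite.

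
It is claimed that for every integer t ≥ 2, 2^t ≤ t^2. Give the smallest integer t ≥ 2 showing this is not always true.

A counterexample is any integer t ≥ 2 such that 2^t > t^2; we check each in order.
t = 2: 2^t = 4 and t^2 = 4, so 4 ≤ 4.
t = 3: 2^t = 8 and t^2 = 9, so 8 ≤ 9.
t = 4: 2^t = 16 and t^2 = 16, so 16 ≤ 16.
t = 5: 2^t = 32 and t^2 = 25, so 32 > 25.

t = 5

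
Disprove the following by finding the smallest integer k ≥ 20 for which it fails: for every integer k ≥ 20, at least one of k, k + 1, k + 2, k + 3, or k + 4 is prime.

k = 24

A counterexample is any integer k ≥ 20 such that k, k + 1, k + 2, k + 3, k + 4 are all composite; we check each in order.
k = 20: 23 is prime.
k = 21: 23 is prime.
k = 22: 23 is prime.
k = 23: 23 is prime.
k = 24: 24 = 2 × 12; 25 = 5 × 5; 26 = 2 × 13; 27 = 3 × 9; 28 = 2 × 14 — all composite.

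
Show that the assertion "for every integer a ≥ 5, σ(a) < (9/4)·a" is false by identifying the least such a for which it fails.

a = 12

A counterexample is any integer a ≥ 5 such that the claim fails; we check each in order.
For a = 5, 6, 7, 8, 9, 10, 11 the conclusion holds.
a = 12: σ(12) = 28; 28 ≥ 27.
Hence a = 12 is a counterexample.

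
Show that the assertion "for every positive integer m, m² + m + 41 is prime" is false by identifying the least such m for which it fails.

A counterexample is any positive integer m such that m² + m + 41 is not prime; we check each in order.
For m = 1, 2, 3, 4, …, 37, 38, 39 the conclusion holds.
m = 40: m² + m + 41 = 1681 = 41 × 41, composite.

m = 40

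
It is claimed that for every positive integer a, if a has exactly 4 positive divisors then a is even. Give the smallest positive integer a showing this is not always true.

The first 4 eligible values, up to a = 14, all satisfy the conclusion.
a = 15: divisors of 15: 1, 3, 5, 15; 15 is odd.
Thus a = 15 disproves the claim, and no smaller a works.

a = 15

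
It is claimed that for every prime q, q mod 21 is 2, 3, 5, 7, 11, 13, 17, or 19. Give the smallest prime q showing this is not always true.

q = 29

We need the least prime q for which the claim fails.
For q = 2, 3, 5, 7, 11, 13, 17, 19, 23 the conclusion holds.
q = 29: 29 mod 21 = 8 — not in {2, 3, 5, 7, 11, 13, 17, 19}.
So q = 29 is the smallest counterexample.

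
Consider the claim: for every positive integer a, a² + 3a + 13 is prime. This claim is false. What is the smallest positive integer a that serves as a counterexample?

a = 1: a² + 3a + 13 = 17, prime.
a = 2: a² + 3a + 13 = 23, prime.
a = 3: a² + 3a + 13 = 31, prime.
a = 4: a² + 3a + 13 = 41, prime.
a = 5: a² + 3a + 13 = 53, prime.
a = 6: a² + 3a + 13 = 67, prime.
a = 7: a² + 3a + 13 = 83, prime.
a = 8: a² + 3a + 13 = 101, prime.
a = 9: a² + 3a + 13 = 121 = 11 × 11, composite.

a = 9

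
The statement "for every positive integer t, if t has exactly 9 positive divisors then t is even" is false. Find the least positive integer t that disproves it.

t = 225

We need the least positive integer t for which t has exactly 9 positive divisors but t is odd.
t = 36: divisors of 36: 9 divisors; 36 is even.
t = 100: divisors of 100: 9 divisors; 100 is even.
t = 196: divisors of 196: 9 divisors; 196 is even.
t = 225: divisors of 225: 9 divisors; 225 is odd.
So t = 225 is the smallest counterexample.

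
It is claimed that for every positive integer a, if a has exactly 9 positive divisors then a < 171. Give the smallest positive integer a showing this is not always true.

a = 196

For a = 36, 100 the conclusion holds.
a = 196: τ(196) = 9; 196 ≥ 171.
So a = 196 is the smallest counterexample.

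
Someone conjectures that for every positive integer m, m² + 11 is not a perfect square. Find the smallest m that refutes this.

We need the least positive integer m for which m² + 11 is a perfect square.
For m = 1, 2, 3, 4 the conclusion holds.
m = 5: 5² + 11 = 36 = 6², a perfect square.

m = 5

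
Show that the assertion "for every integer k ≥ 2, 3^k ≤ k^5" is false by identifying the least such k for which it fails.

k = 11

A counterexample is any integer k ≥ 2 such that 3^k > k^5; we check each in order.
The first 9 eligible values, up to k = 10, all satisfy the conclusion.
k = 11: 3^k = 177147 and k^5 = 161051, so 177147 > 161051.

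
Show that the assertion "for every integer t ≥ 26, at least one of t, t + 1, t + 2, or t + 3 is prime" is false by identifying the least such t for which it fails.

A counterexample is any integer t ≥ 26 such that t, t + 1, t + 2, t + 3 are all composite; we check each in order.
For t = 26, 27, 28, 29, 30, 31 the conclusion holds.
t = 32: 32 = 2 × 16; 33 = 3 × 11; 34 = 2 × 17; 35 = 5 × 7 — all composite.
Hence t = 32 is a counterexample.

t = 32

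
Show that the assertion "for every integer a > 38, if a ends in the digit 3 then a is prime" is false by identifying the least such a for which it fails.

Check each integer a > 38 in order until a ends in the digit 3 but a is not prime.
For a = 43, 53 the conclusion holds.
a = 63: 63 ends in 3; 63 = 3 × 21, composite.
Hence a = 63 is a counterexample.

a = 63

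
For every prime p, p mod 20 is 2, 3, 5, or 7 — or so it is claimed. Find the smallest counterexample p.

p = 11

The first 4 eligible values, up to p = 7, all satisfy the conclusion.
p = 11: 11 mod 20 = 11 — not in {2, 3, 5, 7}.
Thus p = 11 disproves the claim, and no smaller p works.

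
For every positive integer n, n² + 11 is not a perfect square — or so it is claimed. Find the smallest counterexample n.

Check each positive integer n in order until n² + 11 is a perfect square.
n = 1: 1² + 11 = 12, not a perfect square.
n = 2: 2² + 11 = 15, not a perfect square.
n = 3: 3² + 11 = 20, not a perfect square.
n = 4: 4² + 11 = 27, not a perfect square.
n = 5: 5² + 11 = 36 = 6², a perfect square.

n = 5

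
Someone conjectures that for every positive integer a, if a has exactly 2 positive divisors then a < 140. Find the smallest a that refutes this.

The first 34 eligible values, up to a = 139, all satisfy the conclusion.
a = 149: τ(149) = 2; 149 ≥ 140.

a = 149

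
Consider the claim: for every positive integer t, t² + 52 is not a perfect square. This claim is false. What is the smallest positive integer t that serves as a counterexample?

t = 12

We need the least positive integer t for which t² + 52 is a perfect square.
For t = 1, 2, 3, 4, …, 9, 10, 11 the conclusion holds.
t = 12: 12² + 52 = 196 = 14², a perfect square.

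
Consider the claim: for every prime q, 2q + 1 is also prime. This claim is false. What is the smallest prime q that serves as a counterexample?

Check each prime q in order until 2q + 1 is not prime.
For q = 2, 3, 5 the conclusion holds.
q = 7: 2q + 1 = 15 = 3 × 5, not prime.

q = 7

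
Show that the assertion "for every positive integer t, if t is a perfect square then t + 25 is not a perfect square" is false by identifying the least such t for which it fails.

t = 144

For t = 1, 4, 9, 16, …, 81, 100, 121 the conclusion holds.
t = 144: 144 = 12² and 144 + 25 = 169 = 13².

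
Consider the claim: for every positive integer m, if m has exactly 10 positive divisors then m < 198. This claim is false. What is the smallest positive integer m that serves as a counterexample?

m = 208

For m = 48, 80, 112, 162, 176 the conclusion holds.
m = 208: τ(208) = 10; 208 ≥ 198.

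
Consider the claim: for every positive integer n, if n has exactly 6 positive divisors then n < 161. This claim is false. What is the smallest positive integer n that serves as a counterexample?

For n = 12, 18, 20, 28, …, 147, 148, 153 the conclusion holds.
n = 164: τ(164) = 6; 164 ≥ 161.

n = 164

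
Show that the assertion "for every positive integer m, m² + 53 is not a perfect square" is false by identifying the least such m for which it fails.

A counterexample is any positive integer m such that m² + 53 is a perfect square; we check each in order.
For m = 1, 2, 3, 4, …, 23, 24, 25 the conclusion holds.
m = 26: 26² + 53 = 729 = 27², a perfect square.
So m = 26 is the smallest counterexample.

m = 26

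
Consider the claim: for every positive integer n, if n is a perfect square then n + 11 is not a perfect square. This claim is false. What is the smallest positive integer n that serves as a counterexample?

The first 4 eligible values, up to n = 16, all satisfy the conclusion.
n = 25: 25 = 5² and 25 + 11 = 36 = 6².
Hence n = 25 is a counterexample.

n = 25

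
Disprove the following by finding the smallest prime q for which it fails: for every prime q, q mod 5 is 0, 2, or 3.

We need the least prime q for which the claim fails.
For q = 2, 3, 5, 7 the conclusion holds.
q = 11: 11 mod 5 = 1 — not in {0, 2, 3}.
So q = 11 is the smallest counterexample.

q = 11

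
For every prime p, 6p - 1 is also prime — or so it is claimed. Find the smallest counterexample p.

We need the least prime p for which 6p - 1 is not prime.
The first 4 eligible values, up to p = 7, all satisfy the conclusion.
p = 11: 6p - 1 = 65 = 5 × 13, not prime.

p = 11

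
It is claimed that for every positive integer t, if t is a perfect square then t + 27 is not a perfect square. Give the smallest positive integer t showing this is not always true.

t = 9

A counterexample is any positive integer t such that t is a perfect square but t + 27 is a perfect square; we check each in order.
For t = 1, 4 the conclusion holds.
t = 9: 9 = 3² and 9 + 27 = 36 = 6².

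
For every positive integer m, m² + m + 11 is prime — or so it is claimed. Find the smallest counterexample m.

Check each positive integer m in order until m² + m + 11 is not prime.
For m = 1, 2, 3, 4, 5, 6, 7, 8, 9 the conclusion holds.
m = 10: m² + m + 11 = 121 = 11 × 11, composite.
So m = 10 is the smallest counterexample.

m = 10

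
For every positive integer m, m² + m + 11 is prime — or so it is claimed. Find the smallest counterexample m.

We need the least positive integer m for which m² + m + 11 is not prime.
The first 9 eligible values, up to m = 9, all satisfy the conclusion.
m = 10: m² + m + 11 = 121 = 11 × 11, composite.
Thus m = 10 disproves the claim, and no smaller m works.

m = 10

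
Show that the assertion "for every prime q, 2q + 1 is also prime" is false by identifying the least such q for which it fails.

Check each prime q in order until 2q + 1 is not prime.
For q = 2, 3, 5 the conclusion holds.
q = 7: 2q + 1 = 15 = 3 × 5, not prime.

q = 7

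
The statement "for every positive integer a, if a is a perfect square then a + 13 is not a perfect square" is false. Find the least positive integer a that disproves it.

a = 36

For a = 1, 4, 9, 16, 25 the conclusion holds.
a = 36: 36 = 6² and 36 + 13 = 49 = 7².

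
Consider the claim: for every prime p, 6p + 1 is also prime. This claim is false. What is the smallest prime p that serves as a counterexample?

p = 19

We need the least prime p for which 6p + 1 is not prime.
p = 2: 6p + 1 = 13, prime.
p = 3: 6p + 1 = 19, prime.
p = 5: 6p + 1 = 31, prime.
p = 7: 6p + 1 = 43, prime.
p = 11: 6p + 1 = 67, prime.
p = 13: 6p + 1 = 79, prime.
p = 17: 6p + 1 = 103, prime.
p = 19: 6p + 1 = 115 = 5 × 23, not prime.
Hence p = 19 is a counterexample.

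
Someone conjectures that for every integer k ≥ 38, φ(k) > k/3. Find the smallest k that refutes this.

k = 42

For k = 38, 39, 40, 41 the conclusion holds.
k = 42: φ(42) = 12 and 42/3 = 14, so φ(42) ≤ 42/3.
Thus k = 42 disproves the claim, and no smaller k works.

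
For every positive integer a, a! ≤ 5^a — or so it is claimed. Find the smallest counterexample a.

a = 12

For a = 1, 2, 3, 4, …, 9, 10, 11 the conclusion holds.
a = 12: a! = 479001600 and 5^a = 244140625, so 479001600 > 244140625.
So a = 12 is the smallest counterexample.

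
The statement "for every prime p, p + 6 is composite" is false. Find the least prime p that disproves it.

Check each prime p in order until p + 6 is prime.
For p = 2, 3 the conclusion holds.
p = 5: p + 6 = 11, prime — not composite.

p = 5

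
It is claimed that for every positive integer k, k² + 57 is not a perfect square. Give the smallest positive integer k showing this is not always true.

k = 8

A counterexample is any positive integer k such that k² + 57 is a perfect square; we check each in order.
For k = 1, 2, 3, 4, 5, 6, 7 the conclusion holds.
k = 8: 8² + 57 = 121 = 11², a perfect square.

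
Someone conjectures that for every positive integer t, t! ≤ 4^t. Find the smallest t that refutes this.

We need the least positive integer t for which t! > 4^t.
The first 8 eligible values, up to t = 8, all satisfy the conclusion.
t = 9: t! = 362880 and 4^t = 262144, so 362880 > 262144.

t = 9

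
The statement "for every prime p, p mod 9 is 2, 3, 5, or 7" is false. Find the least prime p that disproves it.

p = 13

A counterexample is any prime p such that the claim fails; we check each in order.
p = 2: 2 mod 9 = 2.
p = 3: 3 mod 9 = 3.
p = 5: 5 mod 9 = 5.
p = 7: 7 mod 9 = 7.
p = 11: 11 mod 9 = 2.
p = 13: 13 mod 9 = 4 — not in {2, 3, 5, 7}.
So p = 13 is the smallest counterexample.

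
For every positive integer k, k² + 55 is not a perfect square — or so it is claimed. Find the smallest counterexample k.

Check each positive integer k in order until k² + 55 is a perfect square.
k = 1: 1² + 55 = 56, not a perfect square.
k = 2: 2² + 55 = 59, not a perfect square.
k = 3: 3² + 55 = 64 = 8², a perfect square.
Hence k = 3 is a counterexample.

k = 3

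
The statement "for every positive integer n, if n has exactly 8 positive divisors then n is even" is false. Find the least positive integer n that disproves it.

Check each positive integer n in order until n has exactly 8 positive divisors but n is odd.
For n = 24, 30, 40, 42, …, 88, 102, 104 the conclusion holds.
n = 105: divisors of 105: 1, 3, 5, 7, 15, 21, 35, 105; 105 is odd.

n = 105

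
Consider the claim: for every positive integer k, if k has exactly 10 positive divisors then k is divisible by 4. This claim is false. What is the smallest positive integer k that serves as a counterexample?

k = 48: τ(48) = 10; 48 mod 4 = 0.
k = 80: τ(80) = 10; 80 mod 4 = 0.
k = 112: τ(112) = 10; 112 mod 4 = 0.
k = 162: τ(162) = 10; 162 mod 4 = 2.
Thus k = 162 disproves the claim, and no smaller k works.

k = 162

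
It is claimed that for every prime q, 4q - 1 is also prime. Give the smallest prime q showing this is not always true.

q = 7

For q = 2, 3, 5 the conclusion holds.
q = 7: 4q - 1 = 27 = 3 × 9, not prime.
Thus q = 7 disproves the claim, and no smaller q works.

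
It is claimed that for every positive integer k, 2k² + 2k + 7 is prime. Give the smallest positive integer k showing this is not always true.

k = 6

The first 5 eligible values, up to k = 5, all satisfy the conclusion.
k = 6: 2k² + 2k + 7 = 91 = 7 × 13, composite.
Hence k = 6 is a counterexample.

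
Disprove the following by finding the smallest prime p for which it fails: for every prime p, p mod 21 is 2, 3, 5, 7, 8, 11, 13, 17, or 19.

p = 31

The first 10 eligible values, up to p = 29, all satisfy the conclusion.
p = 31: 31 mod 21 = 10 — not in {2, 3, 5, 7, 8, 11, 13, 17, 19}.
Thus p = 31 disproves the claim, and no smaller p works.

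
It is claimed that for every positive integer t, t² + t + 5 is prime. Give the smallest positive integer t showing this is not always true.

A counterexample is any positive integer t such that t² + t + 5 is not prime; we check each in order.
t = 1: t² + t + 5 = 7, prime.
t = 2: t² + t + 5 = 11, prime.
t = 3: t² + t + 5 = 17, prime.
t = 4: t² + t + 5 = 25 = 5 × 5, composite.

t = 4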